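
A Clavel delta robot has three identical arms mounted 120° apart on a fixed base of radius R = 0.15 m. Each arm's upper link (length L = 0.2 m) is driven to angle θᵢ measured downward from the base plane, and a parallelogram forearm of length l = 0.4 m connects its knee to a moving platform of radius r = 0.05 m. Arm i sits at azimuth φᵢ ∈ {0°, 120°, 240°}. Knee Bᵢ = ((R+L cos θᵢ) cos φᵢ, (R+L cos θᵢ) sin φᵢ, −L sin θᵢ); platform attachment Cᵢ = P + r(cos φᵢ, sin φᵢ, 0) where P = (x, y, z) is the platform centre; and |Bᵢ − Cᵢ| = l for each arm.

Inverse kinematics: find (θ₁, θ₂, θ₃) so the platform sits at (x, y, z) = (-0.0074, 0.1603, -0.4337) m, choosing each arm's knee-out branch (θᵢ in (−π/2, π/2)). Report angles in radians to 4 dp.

rotate P by −φ1: (-0.0074, 0.1603, -0.4337)
  A cos θ + B sin θ = C:  0.1074·cos θ + -0.4337·sin θ = -0.2633
  θ1 = atan2(B,A) + arccos(C/0.4468) = 0.8730
rotate P by −φ2: (0.1425, -0.0737, -0.4337)
  A=-0.0425, B=-0.4337, C=(l²−L²−A²−y'²−z²)/(2L)=-0.1884
  √(A²+B²)=0.4358;  θ2 = -1.6685+2.0178 ≈ 0.3492
φ3=240.0° → target in arm frame (-0.1351, -0.0866)
  A=0.2351, B=-0.4337, C=(l²−L²−A²−y'²−z²)/(2L)=-0.3272
  γ=atan2(-0.4337,0.2351)=-1.0740;  ψ=arccos(-0.6632)=2.2959;  θ3=γ+ψ≈1.2219

θ₁ = 0.8730, θ₂ = 0.3492, θ₃ = 1.2219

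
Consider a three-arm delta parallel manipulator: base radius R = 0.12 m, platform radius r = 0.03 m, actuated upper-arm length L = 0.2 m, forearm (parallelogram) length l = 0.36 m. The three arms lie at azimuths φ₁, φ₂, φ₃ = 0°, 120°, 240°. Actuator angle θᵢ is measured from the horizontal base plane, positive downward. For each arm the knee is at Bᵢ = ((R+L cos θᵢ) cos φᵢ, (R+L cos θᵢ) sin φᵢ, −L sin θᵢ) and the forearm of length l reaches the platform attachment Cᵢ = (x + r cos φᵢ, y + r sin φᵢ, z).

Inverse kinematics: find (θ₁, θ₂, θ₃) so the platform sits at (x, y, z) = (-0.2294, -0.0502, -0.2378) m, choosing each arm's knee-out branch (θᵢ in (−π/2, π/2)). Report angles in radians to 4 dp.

arm 1 (φ=0.0°): x'=-0.2294, y'=-0.0502
  A cos θ + B sin θ = C:  0.3194·cos θ + -0.2378·sin θ = -0.1787
  γ=atan2(-0.2378,0.3194)=-0.6400;  ψ=arccos(-0.4488)=2.0362;  θ1=γ+ψ≈1.3962
rotate P by −φ2: (0.0712, 0.2238, -0.2378)
  A=0.0188, B=-0.2378, C=(l²−L²−A²−y'²−z²)/(2L)=-0.0434
  θ2 = atan2(B,A) + arccos(C/0.2385) = 0.2619
φ3=240.0° → target in arm frame (0.1582, -0.1736)
  e−x'=-0.0682;  (l²−L²−(e−x')²−y'²−z²)/2L = -0.0043
  γ=atan2(-0.2378,-0.0682)=-1.8500;  ψ=arccos(-0.0174)=1.5882;  θ3=γ+ψ≈-0.2618

θ₁ = 1.3962, θ₂ = 0.2619, θ₃ = -0.2618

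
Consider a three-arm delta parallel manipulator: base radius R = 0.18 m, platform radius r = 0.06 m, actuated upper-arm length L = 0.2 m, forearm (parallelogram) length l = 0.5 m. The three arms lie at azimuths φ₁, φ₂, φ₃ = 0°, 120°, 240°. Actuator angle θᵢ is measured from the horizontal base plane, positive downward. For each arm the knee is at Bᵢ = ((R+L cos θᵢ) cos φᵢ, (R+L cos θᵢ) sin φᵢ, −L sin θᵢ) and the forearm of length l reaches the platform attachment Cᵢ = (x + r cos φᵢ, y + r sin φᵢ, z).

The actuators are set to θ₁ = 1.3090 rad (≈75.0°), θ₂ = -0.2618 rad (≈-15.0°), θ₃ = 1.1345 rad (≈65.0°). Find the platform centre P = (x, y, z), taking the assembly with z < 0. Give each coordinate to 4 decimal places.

(-0.1877, 0.2382, -0.4462)

φ1=0.0°: virtual centre (0.1718, 0.0000, -0.1932), radius l
arm 2 at φ=120.0°: (R−r)+L cos θ2 = 0.3132;  S2 = (-0.1566, 0.2712, 0.0518)
arm 3 at φ=240.0°: (R−r)+L cos θ3 = 0.2045;  S3 = (-0.1023, -0.1771, -0.1813)
|S₂|²−|S₁|² = 0.0339;  |S₃|²−|S₁|² = 0.0079
[-0.6567 0.5425 0.4899]·P = 0.0339;  [-0.5480 -0.3542 0.0238]·P = 0.0079
det = 0.5299;  x = -0.0307+0.3519z,  y = 0.0254+-0.4771z
quadratic in z: (1.3515)z²+(0.2197)z+(-0.1710)=0, √Δ=0.9863 → z ∈ {-0.4462, 0.2836}; z = -0.4462 (taking z<0)
x = -0.1877, y = 0.2382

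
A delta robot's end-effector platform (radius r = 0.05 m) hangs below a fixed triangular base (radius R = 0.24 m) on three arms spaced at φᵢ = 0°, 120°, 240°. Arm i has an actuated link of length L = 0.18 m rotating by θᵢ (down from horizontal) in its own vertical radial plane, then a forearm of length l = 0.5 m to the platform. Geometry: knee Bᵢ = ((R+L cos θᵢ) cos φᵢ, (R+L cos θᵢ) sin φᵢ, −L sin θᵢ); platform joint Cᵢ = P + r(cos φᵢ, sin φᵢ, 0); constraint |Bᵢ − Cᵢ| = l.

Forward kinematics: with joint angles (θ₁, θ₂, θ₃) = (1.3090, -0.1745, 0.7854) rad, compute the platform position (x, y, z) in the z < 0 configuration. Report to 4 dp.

(-0.1752, 0.1234, -0.4292)

S1 = (0.2366·cos0.0°, 0.2366·sin0.0°, -0.1739) = (0.2366, 0.0000, -0.1739)
φ2=120.0°: virtual centre (-0.1836, 0.3181, 0.0313), radius l
φ3=240.0°: virtual centre (-0.1586, -0.2748, -0.1273), radius l
eliminate P² terms by subtracting sphere 1 from 2 and 3
linear system: -0.8404x+0.6361y = 0.0497−0.4102z; -0.7905x+-0.5495y = 0.0307−0.0932z
Cramer: x(z) = -0.0485+0.2951z;  y(z) = 0.0140-0.2550z
into |P−S₁|² = l²: 1.1521z² + 0.1723z + -0.1383 = 0;  Δ = 0.6670;  z = -0.4292 or 0.2797 → z<0 root = -0.4292
x = -0.1752, y = 0.1234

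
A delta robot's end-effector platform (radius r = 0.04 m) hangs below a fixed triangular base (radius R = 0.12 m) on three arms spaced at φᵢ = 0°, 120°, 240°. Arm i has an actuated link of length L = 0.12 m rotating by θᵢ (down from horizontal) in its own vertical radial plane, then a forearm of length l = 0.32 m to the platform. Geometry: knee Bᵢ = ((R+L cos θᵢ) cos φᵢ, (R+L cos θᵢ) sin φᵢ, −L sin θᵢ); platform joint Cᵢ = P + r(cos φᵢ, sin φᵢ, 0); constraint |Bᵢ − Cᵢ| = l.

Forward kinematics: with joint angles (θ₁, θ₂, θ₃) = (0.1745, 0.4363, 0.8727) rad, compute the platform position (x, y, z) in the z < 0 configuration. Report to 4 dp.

(0.0640, 0.0540, -0.3063)

φ1=0.0°: virtual centre (0.1982, 0.0000, -0.0208), radius l
arm 2 at φ=120.0°: e+L cos θ2 = 0.1888;  S2 = (-0.0944, 0.1635, -0.0507)
φ3=240.0°: virtual centre (-0.0786, -0.1361, -0.0919), radius l
|S₂|²−|S₁|² = -0.0015;  |S₃|²−|S₁|² = -0.0066
plane₁₂: -0.5851x+0.3269y+-0.0598z = -0.0015
det = 0.3402;  x = 0.0075+-0.1844z,  y = 0.0088+-0.1473z
into |P−S₁|² = l²: 1.0557z² + 0.1094z + -0.0655 = 0;  Δ = 0.2887;  z = -0.3063 or 0.2027 → z<0 root = -0.3063
x = 0.0640, y = 0.0540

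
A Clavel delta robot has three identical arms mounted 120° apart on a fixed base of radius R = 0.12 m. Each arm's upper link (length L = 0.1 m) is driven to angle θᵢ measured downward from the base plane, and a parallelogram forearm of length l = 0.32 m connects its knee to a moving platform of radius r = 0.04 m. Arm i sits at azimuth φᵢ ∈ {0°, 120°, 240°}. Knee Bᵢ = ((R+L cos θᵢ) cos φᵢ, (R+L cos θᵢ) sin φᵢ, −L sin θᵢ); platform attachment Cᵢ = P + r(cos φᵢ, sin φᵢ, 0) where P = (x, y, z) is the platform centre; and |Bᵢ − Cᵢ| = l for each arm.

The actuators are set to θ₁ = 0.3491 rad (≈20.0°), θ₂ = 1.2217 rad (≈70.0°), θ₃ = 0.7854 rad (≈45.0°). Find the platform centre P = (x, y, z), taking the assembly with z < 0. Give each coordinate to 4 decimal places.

(0.0849, -0.0536, -0.3368)

φ1=0.0°: virtual centre (0.1740, 0.0000, -0.0342), radius l
arm 2 at φ=120.0°: ρ2 = 0.1142;  O2 = (-0.0571, 0.0989, -0.0940)
arm 3 at φ=240.0°: ρ3 = 0.1507;  O3 = (-0.0754, -0.1305, -0.0707)
subtract pairs → two planes through P
linear system: -0.4621x+0.1978y = -0.0096−-0.1195z; -0.4986x+-0.2610y = -0.0037−-0.0730z
Cramer: x(z) = 0.0147-0.2082z;  y(z) = -0.0139+0.1179z
quadratic in z: (1.0572)z²+(0.1314)z+(-0.0757)=0, √Δ=0.5808 → z ∈ {-0.3368, 0.2125}; z = -0.3368 (taking z<0)
x = 0.0849, y = -0.0536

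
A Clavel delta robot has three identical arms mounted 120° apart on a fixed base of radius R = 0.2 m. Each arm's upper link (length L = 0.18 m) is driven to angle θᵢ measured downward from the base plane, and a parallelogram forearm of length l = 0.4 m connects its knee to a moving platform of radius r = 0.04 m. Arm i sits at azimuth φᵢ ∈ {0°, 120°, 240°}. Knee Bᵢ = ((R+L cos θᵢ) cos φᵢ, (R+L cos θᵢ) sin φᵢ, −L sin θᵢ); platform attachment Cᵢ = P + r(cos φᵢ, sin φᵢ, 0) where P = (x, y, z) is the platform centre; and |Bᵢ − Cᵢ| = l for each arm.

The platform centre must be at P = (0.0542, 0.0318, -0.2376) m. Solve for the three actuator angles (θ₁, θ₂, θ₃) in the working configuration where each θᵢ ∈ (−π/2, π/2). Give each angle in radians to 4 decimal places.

rotate P by −φ1: (0.0542, 0.0318, -0.2376)
  A=0.1058, B=-0.2376, C=(l²−L²−A²−y'²−z²)/(2L)=0.1637
  θ1 = atan2(B,A) + arccos(C/0.2601) = -0.2620
rotate P by −φ2: (0.0004, -0.0628, -0.2376)
  A cos θ + B sin θ = C:  0.1596·cos θ + -0.2376·sin θ = 0.1159
  γ=atan2(-0.2376,0.1596)=-0.9794;  ψ=arccos(0.4051)=1.1537;  θ2=γ+ψ≈0.1743
arm 3 (φ=240.0°): x'=-0.0546, y'=0.0310
  A cos θ + B sin θ = C:  0.2146·cos θ + -0.2376·sin θ = 0.0670
  γ=atan2(-0.2376,0.2146)=-0.8361;  ψ=arccos(0.2092)=1.3601;  θ3=γ+ψ≈0.5239

θ₁ = -0.2620, θ₂ = 0.1743, θ₃ = 0.5239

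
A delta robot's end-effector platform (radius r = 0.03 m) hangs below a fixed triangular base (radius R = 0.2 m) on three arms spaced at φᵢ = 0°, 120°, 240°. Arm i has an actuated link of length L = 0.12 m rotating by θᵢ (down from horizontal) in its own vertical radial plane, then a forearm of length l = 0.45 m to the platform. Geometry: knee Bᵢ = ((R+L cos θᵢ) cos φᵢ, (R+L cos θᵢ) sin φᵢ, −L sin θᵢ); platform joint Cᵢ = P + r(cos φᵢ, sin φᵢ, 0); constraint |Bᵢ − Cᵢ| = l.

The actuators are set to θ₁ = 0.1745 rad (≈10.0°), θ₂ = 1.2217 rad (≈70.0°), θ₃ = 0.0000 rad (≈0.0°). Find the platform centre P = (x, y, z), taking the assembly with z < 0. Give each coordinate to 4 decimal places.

φ1=0.0°: virtual centre (0.2882, 0.0000, -0.0208), radius l
O2 = (0.2110·cos120.0°, 0.2110·sin120.0°, -0.1128) = (-0.1055, 0.1828, -0.1128)
φ3=240.0°: virtual centre (-0.1450, -0.2511, 0.0000), radius l
subtract pairs → two planes through P
[-0.7874 0.3655 -0.1839]·P = -0.0262;  [-0.8664 -0.5023 0.0417]·P = 0.0006
det = 0.7122;  x = 0.0182+-0.1083z,  y = -0.0326+0.2697z
sphere 1 gives Az²+Bz+C=0 with A=1.0845, B=0.0826, C=-0.1281;  B²−4AC=0.5625;  roots -0.3839, 0.3077;  negative root z = -0.3839
x = 0.0597, y = -0.1361

(0.0597, -0.1361, -0.3839)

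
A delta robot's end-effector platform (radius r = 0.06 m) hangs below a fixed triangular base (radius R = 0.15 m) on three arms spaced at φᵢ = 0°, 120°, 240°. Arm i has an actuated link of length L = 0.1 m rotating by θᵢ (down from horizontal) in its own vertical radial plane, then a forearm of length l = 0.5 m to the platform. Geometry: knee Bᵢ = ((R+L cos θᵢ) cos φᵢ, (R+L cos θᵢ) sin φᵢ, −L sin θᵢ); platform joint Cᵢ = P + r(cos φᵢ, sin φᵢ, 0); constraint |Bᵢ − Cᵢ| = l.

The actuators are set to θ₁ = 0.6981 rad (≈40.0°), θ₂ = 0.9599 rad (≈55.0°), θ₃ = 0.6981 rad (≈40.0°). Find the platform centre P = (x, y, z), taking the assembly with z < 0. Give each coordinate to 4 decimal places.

arm 1 at φ=0.0°: e+L cos θ1 = 0.1666;  centre 1 = (0.1666, 0.0000, -0.0643)
arm 2 at φ=120.0°: e+L cos θ2 = 0.1474;  centre 2 = (-0.0737, 0.1276, -0.0819)
φ3=240.0°: virtual centre (-0.0833, -0.1443, -0.0643), radius l
|centre ₂|²−|centre ₁|² = -0.0035;  |centre ₃|²−|centre ₁|² = 0.0000
linear system: -0.4806x+0.2552y = -0.0035−-0.0353z; -0.4998x+-0.2886y = 0.0000−0.0000z
Cramer: x(z) = 0.0038-0.0382z;  y(z) = -0.0065+0.0662z
quadratic in z: (1.0058)z²+(0.1401)z+(-0.2193)=0, √Δ=0.9497 → z ∈ {-0.5418, 0.4024}; z = -0.5418 (taking z<0)
x = 0.0245, y = -0.0424

(0.0245, -0.0424, -0.5418)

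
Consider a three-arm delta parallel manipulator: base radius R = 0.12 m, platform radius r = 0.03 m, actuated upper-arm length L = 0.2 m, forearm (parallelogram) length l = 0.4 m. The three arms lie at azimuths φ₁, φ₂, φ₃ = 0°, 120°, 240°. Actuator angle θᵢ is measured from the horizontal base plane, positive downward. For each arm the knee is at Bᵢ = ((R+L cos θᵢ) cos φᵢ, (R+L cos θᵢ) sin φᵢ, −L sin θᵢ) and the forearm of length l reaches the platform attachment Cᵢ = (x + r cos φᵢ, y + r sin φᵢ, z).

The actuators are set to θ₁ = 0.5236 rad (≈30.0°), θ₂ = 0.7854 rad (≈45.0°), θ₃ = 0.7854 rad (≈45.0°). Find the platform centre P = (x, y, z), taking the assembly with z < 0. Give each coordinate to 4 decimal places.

(0.0559, 0.0000, -0.4421)

arm 1 at φ=0.0°: (R−r)+L cos θ1 = 0.2632;  O1 = (0.2632, 0.0000, -0.1000)
O2 = (0.2314·cos120.0°, 0.2314·sin120.0°, -0.1414) = (-0.1157, 0.2004, -0.1414)
φ3=240.0°: virtual centre (-0.1157, -0.2004, -0.1414), radius l
eliminate P² terms by subtracting sphere 1 from 2 and 3
plane₁₂: -0.7578x+0.4008y+-0.0828z = -0.0057
det = 0.6075;  x = 0.0075+-0.1093z,  y = 0.0000+0.0000z
quadratic in z: (1.0119)z²+(0.2559)z+(-0.0846)=0, √Δ=0.6388 → z ∈ {-0.4421, 0.1892}; z = -0.4421 (taking z<0)
x = 0.0559, y = 0.0000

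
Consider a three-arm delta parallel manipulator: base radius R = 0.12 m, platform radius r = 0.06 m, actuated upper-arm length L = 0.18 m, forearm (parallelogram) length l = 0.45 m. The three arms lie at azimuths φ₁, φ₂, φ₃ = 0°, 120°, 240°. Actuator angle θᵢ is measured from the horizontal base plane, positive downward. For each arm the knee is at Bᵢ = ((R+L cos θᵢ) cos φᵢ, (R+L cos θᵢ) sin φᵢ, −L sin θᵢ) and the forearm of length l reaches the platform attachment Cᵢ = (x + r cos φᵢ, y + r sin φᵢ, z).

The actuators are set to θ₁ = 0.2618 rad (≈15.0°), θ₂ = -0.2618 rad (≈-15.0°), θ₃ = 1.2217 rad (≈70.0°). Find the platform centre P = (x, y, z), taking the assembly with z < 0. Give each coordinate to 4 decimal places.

(0.0693, 0.2833, -0.3550)

arm 1 at φ=0.0°: ρ1 = 0.2339;  O1 = (0.2339, 0.0000, -0.0466)
O2 = (0.2339·cos120.0°, 0.2339·sin120.0°, 0.0466) = (-0.1169, 0.2025, 0.0466)
arm 3 at φ=240.0°: ρ3 = 0.1216;  O3 = (-0.0608, -0.1053, -0.1691)
eliminate P² terms by subtracting sphere 1 from 2 and 3
[-0.7016 0.4051 0.1864]·P = 0.0000;  [-0.5893 -0.2106 -0.2451]·P = -0.0135
Cramer: x(z) = 0.0141-0.1554z;  y(z) = 0.0245-0.7292z
sphere 1 gives Az²+Bz+C=0 with A=1.5559, B=0.1258, C=-0.1514;  B²−4AC=0.9583;  roots -0.3550, 0.2742;  negative root z = -0.3550
x = 0.0693, y = 0.2833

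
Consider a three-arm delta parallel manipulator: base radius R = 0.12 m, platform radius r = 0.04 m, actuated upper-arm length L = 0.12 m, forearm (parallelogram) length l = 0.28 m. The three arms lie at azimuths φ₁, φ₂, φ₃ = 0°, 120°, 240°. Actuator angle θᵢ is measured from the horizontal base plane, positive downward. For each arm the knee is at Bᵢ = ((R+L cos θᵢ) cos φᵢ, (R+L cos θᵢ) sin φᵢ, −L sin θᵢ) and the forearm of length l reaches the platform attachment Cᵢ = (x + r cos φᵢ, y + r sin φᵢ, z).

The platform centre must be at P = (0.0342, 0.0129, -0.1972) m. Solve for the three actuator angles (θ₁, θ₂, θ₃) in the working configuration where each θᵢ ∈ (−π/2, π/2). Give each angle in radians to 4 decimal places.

θ₁ = -0.2614, θ₂ = 0.0871, θ₃ = 0.2618

arm 1 (φ=0.0°): x'=0.0342, y'=0.0129
  e−x'=0.0458;  (l²−L²−(e−x')²−y'²−z²)/2L = 0.0952
  γ=atan2(-0.1972,0.0458)=-1.3426;  ψ=arccos(0.4702)=1.0812;  θ1=γ+ψ≈-0.2614
rotate P by −φ2: (-0.0059, -0.0361, -0.1972)
  A=0.0859, B=-0.1972, C=(l²−L²−A²−y'²−z²)/(2L)=0.0684
  √(A²+B²)=0.2151;  θ2 = -1.1599+1.2470 ≈ 0.0871
φ3=240.0° → target in arm frame (-0.0283, 0.0232)
  A cos θ + B sin θ = C:  0.1083·cos θ + -0.1972·sin θ = 0.0536
  γ=atan2(-0.1972,0.1083)=-1.0687;  ψ=arccos(0.2380)=1.3304;  θ3=γ+ψ≈0.2618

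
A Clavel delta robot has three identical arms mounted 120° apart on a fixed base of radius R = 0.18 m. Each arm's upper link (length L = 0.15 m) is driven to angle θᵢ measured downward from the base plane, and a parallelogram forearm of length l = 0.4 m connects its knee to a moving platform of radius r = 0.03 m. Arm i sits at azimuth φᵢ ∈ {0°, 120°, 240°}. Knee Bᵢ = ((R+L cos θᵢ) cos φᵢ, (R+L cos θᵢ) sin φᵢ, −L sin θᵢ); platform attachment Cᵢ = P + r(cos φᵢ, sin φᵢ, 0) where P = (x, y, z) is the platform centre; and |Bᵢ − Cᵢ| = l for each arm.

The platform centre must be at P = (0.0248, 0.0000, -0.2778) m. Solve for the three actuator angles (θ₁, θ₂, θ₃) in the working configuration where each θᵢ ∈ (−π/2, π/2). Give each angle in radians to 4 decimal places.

θ₁ = -0.0869, θ₂ = 0.1747, θ₃ = 0.1747

φ1=0.0° → target in arm frame (0.0248, 0.0000)
  A=0.1252, B=-0.2778, C=(l²−L²−A²−y'²−z²)/(2L)=0.1488
  √(A²+B²)=0.3047;  θ1 = -1.1474+1.0605 ≈ -0.0869
φ2=120.0° → target in arm frame (-0.0124, -0.0215)
  e−x'=0.1624;  (l²−L²−(e−x')²−y'²−z²)/2L = 0.1116
  √(A²+B²)=0.3218;  θ2 = -1.0418+1.2165 ≈ 0.1747
rotate P by −φ3: (-0.0124, 0.0215, -0.2778)
  A cos θ + B sin θ = C:  0.1624·cos θ + -0.2778·sin θ = 0.1116
  √(A²+B²)=0.3218;  θ3 = -1.0418+1.2165 ≈ 0.1747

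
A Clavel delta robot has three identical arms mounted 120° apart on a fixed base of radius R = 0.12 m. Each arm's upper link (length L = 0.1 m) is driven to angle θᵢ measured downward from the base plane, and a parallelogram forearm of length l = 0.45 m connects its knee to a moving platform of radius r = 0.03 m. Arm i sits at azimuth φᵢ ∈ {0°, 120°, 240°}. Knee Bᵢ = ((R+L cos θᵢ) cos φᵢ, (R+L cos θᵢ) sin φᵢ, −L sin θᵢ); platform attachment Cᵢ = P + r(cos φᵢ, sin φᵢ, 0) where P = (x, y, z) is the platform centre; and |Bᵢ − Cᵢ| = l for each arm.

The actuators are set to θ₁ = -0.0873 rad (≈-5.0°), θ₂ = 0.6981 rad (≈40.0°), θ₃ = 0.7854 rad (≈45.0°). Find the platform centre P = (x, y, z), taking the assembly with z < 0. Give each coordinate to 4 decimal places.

(0.1315, 0.0132, -0.4373)

φ1=0.0°: virtual centre (0.1896, 0.0000, 0.0087), radius l
O2 = (0.1666·cos120.0°, 0.1666·sin120.0°, -0.0643) = (-0.0833, 0.1443, -0.0643)
O3 = (0.1607·cos240.0°, 0.1607·sin240.0°, -0.0707) = (-0.0804, -0.1392, -0.0707)
|O₂|²−|O₁|² = -0.0041;  |O₃|²−|O₁|² = -0.0052
[-0.5458 0.2886 -0.1460]·P = -0.0041;  [-0.5399 -0.2784 -0.1589]·P = -0.0052
det = 0.3078;  x = 0.0086+-0.2810z,  y = 0.0020+-0.0256z
into |P−O₁|² = l²: 1.0796z² + 0.0842z + -0.1697 = 0;  Δ = 0.7398;  z = -0.4373 or 0.3593 → z<0 root = -0.4373
x = 0.1315, y = 0.0132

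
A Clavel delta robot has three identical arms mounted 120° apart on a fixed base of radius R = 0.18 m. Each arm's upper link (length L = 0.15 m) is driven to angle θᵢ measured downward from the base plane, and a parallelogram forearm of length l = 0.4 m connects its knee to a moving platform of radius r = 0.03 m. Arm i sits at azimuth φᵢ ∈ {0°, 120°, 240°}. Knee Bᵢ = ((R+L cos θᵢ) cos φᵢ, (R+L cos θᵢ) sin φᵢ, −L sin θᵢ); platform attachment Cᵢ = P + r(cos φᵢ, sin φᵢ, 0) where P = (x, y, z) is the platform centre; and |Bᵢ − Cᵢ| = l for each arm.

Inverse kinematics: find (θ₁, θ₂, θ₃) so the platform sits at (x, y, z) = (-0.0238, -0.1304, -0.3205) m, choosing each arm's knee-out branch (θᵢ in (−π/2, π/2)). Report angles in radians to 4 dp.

rotate P by −φ1: (-0.0238, -0.1304, -0.3205)
  A cos θ + B sin θ = C:  0.1738·cos θ + -0.3205·sin θ = -0.0414
  γ=atan2(-0.3205,0.1738)=-1.0739;  ψ=arccos(-0.1137)=1.6847;  θ1=γ+ψ≈0.6108
arm 2 (φ=120.0°): x'=-0.1010, y'=0.0858
  A=0.2510, B=-0.3205, C=(l²−L²−A²−y'²−z²)/(2L)=-0.1187
  θ2 = atan2(B,A) + arccos(C/0.4071) = 0.9602
φ3=240.0° → target in arm frame (0.1248, 0.0446)
  e−x'=0.0252;  (l²−L²−(e−x')²−y'²−z²)/2L = 0.1072
  γ=atan2(-0.3205,0.0252)=-1.4924;  ψ=arccos(0.3334)=1.2309;  θ3=γ+ψ≈-0.2616

θ₁ = 0.6108, θ₂ = 0.9602, θ₃ = -0.2616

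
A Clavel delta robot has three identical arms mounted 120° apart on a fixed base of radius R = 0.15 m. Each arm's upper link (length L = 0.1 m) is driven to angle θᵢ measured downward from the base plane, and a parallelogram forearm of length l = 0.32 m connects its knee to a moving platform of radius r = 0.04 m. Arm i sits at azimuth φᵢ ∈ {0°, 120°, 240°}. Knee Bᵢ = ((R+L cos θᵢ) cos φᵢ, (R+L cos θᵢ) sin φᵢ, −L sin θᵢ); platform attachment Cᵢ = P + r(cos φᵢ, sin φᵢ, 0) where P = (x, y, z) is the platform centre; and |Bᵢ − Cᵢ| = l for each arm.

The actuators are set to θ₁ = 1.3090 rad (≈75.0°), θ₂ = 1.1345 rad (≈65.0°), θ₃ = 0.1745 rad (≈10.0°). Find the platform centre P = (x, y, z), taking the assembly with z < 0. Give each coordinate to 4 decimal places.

arm 1 at φ=0.0°: e+L cos θ1 = 0.1359;  S1 = (0.1359, 0.0000, -0.0966)
φ2=120.0°: virtual centre (-0.0761, 0.1319, -0.0906), radius l
S3 = (0.2085·cos240.0°, 0.2085·sin240.0°, -0.0174) = (-0.1042, -0.1806, -0.0174)
eliminate P² terms by subtracting sphere 1 from 2 and 3
linear system: -0.4240x+0.2637y = 0.0036−0.0119z; -0.4802x+-0.3611y = 0.0160−0.1585z
Cramer: x(z) = -0.0197+0.1648z;  y(z) = -0.0180+0.2197z
quadratic in z: (1.0754)z²+(0.1340)z+(-0.0685)=0, √Δ=0.5593 → z ∈ {-0.3223, 0.1977}; z = -0.3223 (taking z<0)
x = -0.0728, y = -0.0888

(-0.0728, -0.0888, -0.3223)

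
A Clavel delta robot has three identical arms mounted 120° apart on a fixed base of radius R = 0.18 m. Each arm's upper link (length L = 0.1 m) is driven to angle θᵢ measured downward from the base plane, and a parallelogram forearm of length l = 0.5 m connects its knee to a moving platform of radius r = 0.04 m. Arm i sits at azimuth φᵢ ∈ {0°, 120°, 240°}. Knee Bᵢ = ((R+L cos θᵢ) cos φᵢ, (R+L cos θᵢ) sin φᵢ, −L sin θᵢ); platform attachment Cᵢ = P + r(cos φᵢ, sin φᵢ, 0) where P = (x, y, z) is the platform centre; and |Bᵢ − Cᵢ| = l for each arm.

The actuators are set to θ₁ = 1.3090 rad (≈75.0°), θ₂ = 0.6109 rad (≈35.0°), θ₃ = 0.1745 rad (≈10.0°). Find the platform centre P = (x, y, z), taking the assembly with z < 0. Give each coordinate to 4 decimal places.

O1 = (0.1659·cos0.0°, 0.1659·sin0.0°, -0.0966) = (0.1659, 0.0000, -0.0966)
O2 = (0.2219·cos120.0°, 0.2219·sin120.0°, -0.0574) = (-0.1110, 0.1922, -0.0574)
φ3=240.0°: virtual centre (-0.1192, -0.2065, -0.0174), radius l
subtract pairs → two planes through P
plane₁₂: -0.5537x+0.3844y+0.0785z = 0.0157
Cramer: x(z) = -0.0319+0.2084z;  y(z) = -0.0052+0.0960z
into |P−O₁|² = l²: 1.0526z² + 0.1098z + -0.2015 = 0;  Δ = 0.8606;  z = -0.4928 or 0.3885 → z<0 root = -0.4928
x = -0.1346, y = -0.0525

(-0.1346, -0.0525, -0.4928)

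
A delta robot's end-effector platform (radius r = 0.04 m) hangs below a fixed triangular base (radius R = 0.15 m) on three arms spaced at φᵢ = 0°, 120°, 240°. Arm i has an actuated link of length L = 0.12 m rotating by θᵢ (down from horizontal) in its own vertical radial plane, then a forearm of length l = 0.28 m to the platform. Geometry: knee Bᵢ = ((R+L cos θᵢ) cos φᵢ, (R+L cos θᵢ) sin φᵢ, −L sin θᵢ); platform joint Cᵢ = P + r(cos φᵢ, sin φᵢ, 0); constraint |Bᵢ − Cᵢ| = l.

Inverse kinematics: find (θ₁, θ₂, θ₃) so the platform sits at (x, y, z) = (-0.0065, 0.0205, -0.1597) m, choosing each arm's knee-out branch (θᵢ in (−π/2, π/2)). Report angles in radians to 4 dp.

θ₁ = 0.0875, θ₂ = -0.2619, θ₃ = 0.1752

φ1=0.0° → target in arm frame (-0.0065, 0.0205)
  A cos θ + B sin θ = C:  0.1165·cos θ + -0.1597·sin θ = 0.1021
  θ1 = atan2(B,A) + arccos(C/0.1977) = 0.0875
φ2=120.0° → target in arm frame (0.0210, -0.0046)
  A cos θ + B sin θ = C:  0.0890·cos θ + -0.1597·sin θ = 0.1273
  θ2 = atan2(B,A) + arccos(C/0.1828) = -0.2619
φ3=240.0° → target in arm frame (-0.0145, -0.0159)
  e−x'=0.1245;  (l²−L²−(e−x')²−y'²−z²)/2L = 0.0948
  θ3 = atan2(B,A) + arccos(C/0.2025) = 0.1752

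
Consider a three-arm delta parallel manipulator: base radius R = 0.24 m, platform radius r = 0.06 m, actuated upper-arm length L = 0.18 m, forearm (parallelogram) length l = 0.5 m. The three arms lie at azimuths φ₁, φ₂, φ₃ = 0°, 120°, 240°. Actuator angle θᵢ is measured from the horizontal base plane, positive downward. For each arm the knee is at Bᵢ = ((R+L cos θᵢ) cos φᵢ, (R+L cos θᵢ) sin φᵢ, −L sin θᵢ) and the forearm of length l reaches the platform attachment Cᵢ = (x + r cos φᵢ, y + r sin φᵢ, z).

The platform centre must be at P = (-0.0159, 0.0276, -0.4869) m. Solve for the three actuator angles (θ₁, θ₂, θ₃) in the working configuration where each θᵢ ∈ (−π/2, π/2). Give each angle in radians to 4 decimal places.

arm 1 (φ=0.0°): x'=-0.0159, y'=0.0276
  A cos θ + B sin θ = C:  0.1959·cos θ + -0.4869·sin θ = -0.1628
  θ1 = atan2(B,A) + arccos(C/0.5248) = 0.6979
arm 2 (φ=120.0°): x'=0.0319, y'=0.0000
  A=0.1481, B=-0.4869, C=(l²−L²−A²−y'²−z²)/(2L)=-0.1151
  γ=atan2(-0.4869,0.1481)=-1.2754;  ψ=arccos(-0.2261)=1.7988;  θ2=γ+ψ≈0.5234
arm 3 (φ=240.0°): x'=-0.0160, y'=-0.0276
  A=0.1960, B=-0.4869, C=(l²−L²−A²−y'²−z²)/(2L)=-0.1629
  γ=atan2(-0.4869,0.1960)=-1.1882;  ψ=arccos(-0.3103)=1.8863;  θ3=γ+ψ≈0.6981

θ₁ = 0.6979, θ₂ = 0.5234, θ₃ = 0.6981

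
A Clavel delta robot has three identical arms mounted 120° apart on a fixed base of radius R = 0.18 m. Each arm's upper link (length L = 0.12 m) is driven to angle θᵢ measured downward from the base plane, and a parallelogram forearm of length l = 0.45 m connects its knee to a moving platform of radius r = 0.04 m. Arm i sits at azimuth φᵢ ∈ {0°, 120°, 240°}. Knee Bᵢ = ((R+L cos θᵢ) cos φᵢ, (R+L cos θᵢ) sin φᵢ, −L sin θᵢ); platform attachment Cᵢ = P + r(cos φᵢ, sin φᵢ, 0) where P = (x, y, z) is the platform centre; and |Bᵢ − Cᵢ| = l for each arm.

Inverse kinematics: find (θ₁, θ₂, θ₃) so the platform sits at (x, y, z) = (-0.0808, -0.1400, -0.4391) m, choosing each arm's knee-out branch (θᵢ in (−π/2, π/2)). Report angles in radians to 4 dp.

θ₁ = 1.1339, θ₂ = 1.1341, θ₃ = -0.0002

arm 1 (φ=0.0°): x'=-0.0808, y'=-0.1400
  A cos θ + B sin θ = C:  0.2208·cos θ + -0.4391·sin θ = -0.3044
  √(A²+B²)=0.4915;  θ1 = -1.1049+2.2388 ≈ 1.1339
rotate P by −φ2: (-0.0808, 0.1400, -0.4391)
  A cos θ + B sin θ = C:  0.2208·cos θ + -0.4391·sin θ = -0.3045
  γ=atan2(-0.4391,0.2208)=-1.1048;  ψ=arccos(-0.6195)=2.2389;  θ2=γ+ψ≈1.1341
φ3=240.0° → target in arm frame (0.1616, 0.0000)
  e−x'=-0.0216;  (l²−L²−(e−x')²−y'²−z²)/2L = -0.0216
  θ3 = atan2(B,A) + arccos(C/0.4396) = -0.0002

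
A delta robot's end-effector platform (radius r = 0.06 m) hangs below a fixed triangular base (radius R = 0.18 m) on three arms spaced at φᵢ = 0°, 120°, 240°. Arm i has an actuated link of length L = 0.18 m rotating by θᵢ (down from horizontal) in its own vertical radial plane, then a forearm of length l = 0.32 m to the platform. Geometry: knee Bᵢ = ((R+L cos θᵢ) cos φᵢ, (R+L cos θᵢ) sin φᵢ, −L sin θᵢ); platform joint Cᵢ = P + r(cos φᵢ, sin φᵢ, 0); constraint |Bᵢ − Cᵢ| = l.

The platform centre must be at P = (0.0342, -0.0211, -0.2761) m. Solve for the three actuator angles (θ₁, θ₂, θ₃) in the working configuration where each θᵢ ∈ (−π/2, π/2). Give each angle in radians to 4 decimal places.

θ₁ = 0.4366, θ₂ = 0.7854, θ₃ = 0.6108

rotate P by −φ1: (0.0342, -0.0211, -0.2761)
  A cos θ + B sin θ = C:  0.0858·cos θ + -0.2761·sin θ = -0.0390
  γ=atan2(-0.2761,0.0858)=-1.2695;  ψ=arccos(-0.1349)=1.7061;  θ1=γ+ψ≈0.4366
φ2=120.0° → target in arm frame (-0.0354, -0.0191)
  e−x'=0.1554;  (l²−L²−(e−x')²−y'²−z²)/2L = -0.0854
  √(A²+B²)=0.3168;  θ2 = -1.0582+1.8437 ≈ 0.7854
arm 3 (φ=240.0°): x'=0.0012, y'=0.0402
  A cos θ + B sin θ = C:  0.1188·cos θ + -0.2761·sin θ = -0.0610
  √(A²+B²)=0.3006;  θ3 = -1.1644+1.7752 ≈ 0.6108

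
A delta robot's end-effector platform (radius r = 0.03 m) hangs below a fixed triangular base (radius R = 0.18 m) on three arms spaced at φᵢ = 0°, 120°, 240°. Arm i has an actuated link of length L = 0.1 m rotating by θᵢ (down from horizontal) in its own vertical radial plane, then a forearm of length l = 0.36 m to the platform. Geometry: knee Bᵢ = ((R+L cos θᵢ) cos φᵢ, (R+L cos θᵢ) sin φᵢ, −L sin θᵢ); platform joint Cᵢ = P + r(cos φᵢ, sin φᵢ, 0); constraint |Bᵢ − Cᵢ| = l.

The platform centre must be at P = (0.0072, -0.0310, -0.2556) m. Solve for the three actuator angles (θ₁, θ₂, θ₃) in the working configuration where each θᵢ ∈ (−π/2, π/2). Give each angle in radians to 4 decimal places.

arm 1 (φ=0.0°): x'=0.0072, y'=-0.0310
  A=0.1428, B=-0.2556, C=(l²−L²−A²−y'²−z²)/(2L)=0.1646
  θ1 = atan2(B,A) + arccos(C/0.2928) = -0.0875
φ2=120.0° → target in arm frame (-0.0304, 0.0093)
  e−x'=0.1804;  (l²−L²−(e−x')²−y'²−z²)/2L = 0.1081
  √(A²+B²)=0.3129;  θ2 = -0.9561+1.2180 ≈ 0.2619
arm 3 (φ=240.0°): x'=0.0232, y'=0.0217
  e−x'=0.1268;  (l²−L²−(e−x')²−y'²−z²)/2L = 0.1886
  θ3 = atan2(B,A) + arccos(C/0.2853) = -0.2621

θ₁ = -0.0875, θ₂ = 0.2619, θ₃ = -0.2621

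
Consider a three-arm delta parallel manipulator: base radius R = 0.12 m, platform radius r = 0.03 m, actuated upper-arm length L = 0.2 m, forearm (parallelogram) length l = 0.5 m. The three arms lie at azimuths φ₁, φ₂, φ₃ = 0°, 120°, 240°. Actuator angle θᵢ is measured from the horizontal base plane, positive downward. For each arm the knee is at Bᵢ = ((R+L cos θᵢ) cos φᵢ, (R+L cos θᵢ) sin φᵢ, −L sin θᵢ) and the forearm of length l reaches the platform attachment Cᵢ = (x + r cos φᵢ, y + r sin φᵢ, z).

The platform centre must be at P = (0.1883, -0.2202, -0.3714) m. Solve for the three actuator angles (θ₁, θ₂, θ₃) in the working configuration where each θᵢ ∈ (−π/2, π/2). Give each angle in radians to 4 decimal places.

rotate P by −φ1: (0.1883, -0.2202, -0.3714)
  A=-0.0983, B=-0.3714, C=(l²−L²−A²−y'²−z²)/(2L)=0.0348
  γ=atan2(-0.3714,-0.0983)=-1.8295;  ψ=arccos(0.0905)=1.4801;  θ1=γ+ψ≈-0.3494
arm 2 (φ=120.0°): x'=-0.2848, y'=-0.0530
  A=0.3748, B=-0.3714, C=(l²−L²−A²−y'²−z²)/(2L)=-0.1781
  √(A²+B²)=0.5277;  θ2 = -0.7808+1.9151 ≈ 1.1344
φ3=240.0° → target in arm frame (0.0965, 0.2732)
  A=-0.0065, B=-0.3714, C=(l²−L²−A²−y'²−z²)/(2L)=-0.0065
  √(A²+B²)=0.3715;  θ3 = -1.5884+1.5883 ≈ -0.0001

θ₁ = -0.3494, θ₂ = 1.1344, θ₃ = -0.0001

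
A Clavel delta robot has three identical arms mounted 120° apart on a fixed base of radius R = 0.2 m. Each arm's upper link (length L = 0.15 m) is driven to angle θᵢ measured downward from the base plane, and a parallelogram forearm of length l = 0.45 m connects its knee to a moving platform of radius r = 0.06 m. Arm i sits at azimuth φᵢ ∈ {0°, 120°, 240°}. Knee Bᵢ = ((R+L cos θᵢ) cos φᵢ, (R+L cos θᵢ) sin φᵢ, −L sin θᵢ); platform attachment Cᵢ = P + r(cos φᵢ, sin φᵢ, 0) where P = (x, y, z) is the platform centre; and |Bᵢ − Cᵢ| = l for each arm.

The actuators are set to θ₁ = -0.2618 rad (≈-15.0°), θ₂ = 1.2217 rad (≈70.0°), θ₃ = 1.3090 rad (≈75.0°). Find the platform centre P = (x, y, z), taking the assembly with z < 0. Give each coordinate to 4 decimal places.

arm 1 at φ=0.0°: (R−r)+L cos θ1 = 0.2849;  O1 = (0.2849, 0.0000, 0.0388)
φ2=120.0°: virtual centre (-0.0957, 0.1657, -0.1410), radius l
φ3=240.0°: virtual centre (-0.0894, -0.1549, -0.1449), radius l
eliminate P² terms by subtracting sphere 1 from 2 and 3
linear system: -0.7611x+0.3314y = -0.0262−-0.3596z; -0.7486x+-0.3097y = -0.0297−-0.3674z
det = 0.4838;  x = 0.0371+-0.4819z,  y = 0.0062+-0.0217z
quadratic in z: (1.2326)z²+(0.1609)z+(-0.1396)=0, √Δ=0.8450 → z ∈ {-0.4080, 0.2775}; z = -0.4080 (taking z<0)
x = 0.2337, y = 0.0150

(0.2337, 0.0150, -0.4080)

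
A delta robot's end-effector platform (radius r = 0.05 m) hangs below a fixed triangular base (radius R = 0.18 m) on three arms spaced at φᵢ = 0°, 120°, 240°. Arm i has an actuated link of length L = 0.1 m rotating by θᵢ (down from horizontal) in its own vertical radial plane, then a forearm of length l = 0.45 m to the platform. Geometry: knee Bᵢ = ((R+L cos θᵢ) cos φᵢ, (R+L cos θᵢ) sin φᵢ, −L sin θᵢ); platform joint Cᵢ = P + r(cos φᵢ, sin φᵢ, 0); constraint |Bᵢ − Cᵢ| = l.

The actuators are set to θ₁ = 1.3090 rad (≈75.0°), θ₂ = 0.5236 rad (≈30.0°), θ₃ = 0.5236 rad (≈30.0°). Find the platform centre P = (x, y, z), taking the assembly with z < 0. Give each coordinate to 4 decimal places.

(-0.1108, 0.0000, -0.4590)

φ1=0.0°: virtual centre (0.1559, 0.0000, -0.0966), radius l
O2 = (0.2166·cos120.0°, 0.2166·sin120.0°, -0.0500) = (-0.1083, 0.1876, -0.0500)
O3 = (0.2166·cos240.0°, 0.2166·sin240.0°, -0.0500) = (-0.1083, -0.1876, -0.0500)
|O₂|²−|O₁|² = 0.0158;  |O₃|²−|O₁|² = 0.0158
[-0.5284 0.3752 0.0932]·P = 0.0158;  [-0.5284 -0.3752 0.0932]·P = 0.0158
det = 0.3965;  x = -0.0299+0.1764z,  y = 0.0000+0.0000z
sphere 1 gives Az²+Bz+C=0 with A=1.0311, B=0.1277, C=-0.1587;  B²−4AC=0.6707;  roots -0.4590, 0.3352;  negative root z = -0.4590
x = -0.1108, y = 0.0000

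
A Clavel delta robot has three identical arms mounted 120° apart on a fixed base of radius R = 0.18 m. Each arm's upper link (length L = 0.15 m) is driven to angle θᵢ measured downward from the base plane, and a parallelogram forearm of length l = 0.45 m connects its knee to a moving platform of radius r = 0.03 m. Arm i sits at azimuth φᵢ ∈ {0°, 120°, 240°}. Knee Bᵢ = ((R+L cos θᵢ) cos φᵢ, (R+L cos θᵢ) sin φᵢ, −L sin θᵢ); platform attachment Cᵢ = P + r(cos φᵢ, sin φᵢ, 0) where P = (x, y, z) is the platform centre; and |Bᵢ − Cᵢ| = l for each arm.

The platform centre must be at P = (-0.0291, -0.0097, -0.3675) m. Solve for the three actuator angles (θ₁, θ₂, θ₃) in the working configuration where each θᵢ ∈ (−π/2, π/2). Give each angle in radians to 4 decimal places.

θ₁ = 0.3491, θ₂ = 0.1746, θ₃ = 0.0870

rotate P by −φ1: (-0.0291, -0.0097, -0.3675)
  e−x'=0.1791;  (l²−L²−(e−x')²−y'²−z²)/2L = 0.0426
  √(A²+B²)=0.4088;  θ1 = -1.1173+1.4665 ≈ 0.3491
φ2=120.0° → target in arm frame (0.0061, 0.0301)
  A cos θ + B sin θ = C:  0.1439·cos θ + -0.3675·sin θ = 0.0778
  θ2 = atan2(B,A) + arccos(C/0.3947) = 0.1746
φ3=240.0° → target in arm frame (0.0230, -0.0204)
  A cos θ + B sin θ = C:  0.1270·cos θ + -0.3675·sin θ = 0.0946
  θ3 = atan2(B,A) + arccos(C/0.3888) = 0.0870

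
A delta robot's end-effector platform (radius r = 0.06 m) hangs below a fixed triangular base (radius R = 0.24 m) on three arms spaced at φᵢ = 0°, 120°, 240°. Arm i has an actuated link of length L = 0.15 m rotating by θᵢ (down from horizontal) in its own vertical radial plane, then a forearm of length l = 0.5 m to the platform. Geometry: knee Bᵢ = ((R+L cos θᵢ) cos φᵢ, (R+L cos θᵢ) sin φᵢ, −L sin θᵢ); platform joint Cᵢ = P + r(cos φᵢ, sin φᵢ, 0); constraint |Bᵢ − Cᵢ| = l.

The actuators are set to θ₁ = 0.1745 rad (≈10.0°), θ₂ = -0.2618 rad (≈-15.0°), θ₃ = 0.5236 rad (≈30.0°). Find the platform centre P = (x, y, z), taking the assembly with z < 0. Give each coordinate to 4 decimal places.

(-0.0014, 0.0861, -0.3924)

φ1=0.0°: virtual centre (0.3277, 0.0000, -0.0260), radius l
centre 2 = (0.3249·cos120.0°, 0.3249·sin120.0°, 0.0388) = (-0.1624, 0.2814, 0.0388)
φ3=240.0°: virtual centre (-0.1550, -0.2684, -0.0750), radius l
subtract pairs → two planes through P
linear system: -0.9803x+0.5627y = -0.0010−0.1297z; -0.9653x+-0.5368y = -0.0064−-0.0979z
Cramer: x(z) = 0.0039+0.0136z;  y(z) = 0.0050-0.2069z
sphere 1 gives Az²+Bz+C=0 with A=1.0430, B=0.0412, C=-0.1444;  B²−4AC=0.6042;  roots -0.3924, 0.3529;  negative root z = -0.3924
x = -0.0014, y = 0.0861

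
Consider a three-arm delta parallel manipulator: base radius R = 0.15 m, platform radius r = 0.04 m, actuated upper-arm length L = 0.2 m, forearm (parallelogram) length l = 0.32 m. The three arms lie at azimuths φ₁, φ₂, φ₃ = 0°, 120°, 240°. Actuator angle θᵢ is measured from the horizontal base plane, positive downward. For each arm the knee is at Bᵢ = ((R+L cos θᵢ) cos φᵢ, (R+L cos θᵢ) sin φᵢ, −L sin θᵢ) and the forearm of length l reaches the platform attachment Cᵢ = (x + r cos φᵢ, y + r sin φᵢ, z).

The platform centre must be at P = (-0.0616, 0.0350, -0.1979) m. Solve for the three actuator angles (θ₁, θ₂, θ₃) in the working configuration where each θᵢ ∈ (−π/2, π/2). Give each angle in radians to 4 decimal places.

θ₁ = 0.7854, θ₂ = -0.0001, θ₃ = 0.4366

φ1=0.0° → target in arm frame (-0.0616, 0.0350)
  e−x'=0.1716;  (l²−L²−(e−x')²−y'²−z²)/2L = -0.0186
  γ=atan2(-0.1979,0.1716)=-0.8565;  ψ=arccos(-0.0710)=1.6418;  θ1=γ+ψ≈0.7854
rotate P by −φ2: (0.0611, 0.0358, -0.1979)
  e−x'=0.0489;  (l²−L²−(e−x')²−y'²−z²)/2L = 0.0489
  θ2 = atan2(B,A) + arccos(C/0.2038) = -0.0001
φ3=240.0° → target in arm frame (0.0005, -0.0708)
  e−x'=0.1095;  (l²−L²−(e−x')²−y'²−z²)/2L = 0.0156
  γ=atan2(-0.1979,0.1095)=-1.0654;  ψ=arccos(0.0688)=1.5020;  θ3=γ+ψ≈0.4366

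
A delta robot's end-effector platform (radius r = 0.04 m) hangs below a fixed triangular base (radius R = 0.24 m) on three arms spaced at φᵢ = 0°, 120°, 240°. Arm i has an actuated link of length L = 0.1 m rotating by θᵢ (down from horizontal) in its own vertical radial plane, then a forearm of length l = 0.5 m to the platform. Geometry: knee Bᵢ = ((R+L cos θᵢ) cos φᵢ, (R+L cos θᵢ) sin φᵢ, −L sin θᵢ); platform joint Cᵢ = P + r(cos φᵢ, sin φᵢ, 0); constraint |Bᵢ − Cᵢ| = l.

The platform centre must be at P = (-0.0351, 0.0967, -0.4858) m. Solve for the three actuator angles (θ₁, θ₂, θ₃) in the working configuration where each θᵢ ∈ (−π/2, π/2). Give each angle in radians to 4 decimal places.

φ1=0.0° → target in arm frame (-0.0351, 0.0967)
  e−x'=0.2351;  (l²−L²−(e−x')²−y'²−z²)/2L = -0.3031
  γ=atan2(-0.4858,0.2351)=-1.1201;  ψ=arccos(-0.5617)=2.1672;  θ1=γ+ψ≈1.0471
rotate P by −φ2: (0.1013, -0.0180, -0.4858)
  A=0.0987, B=-0.4858, C=(l²−L²−A²−y'²−z²)/(2L)=-0.0303
  γ=atan2(-0.4858,0.0987)=-1.3703;  ψ=arccos(-0.0612)=1.6320;  θ2=γ+ψ≈0.2617
φ3=240.0° → target in arm frame (-0.0662, -0.0787)
  A cos θ + B sin θ = C:  0.2662·cos θ + -0.4858·sin θ = -0.3653
  θ3 = atan2(B,A) + arccos(C/0.5540) = 1.2214

θ₁ = 1.0471, θ₂ = 0.2617, θ₃ = 1.2214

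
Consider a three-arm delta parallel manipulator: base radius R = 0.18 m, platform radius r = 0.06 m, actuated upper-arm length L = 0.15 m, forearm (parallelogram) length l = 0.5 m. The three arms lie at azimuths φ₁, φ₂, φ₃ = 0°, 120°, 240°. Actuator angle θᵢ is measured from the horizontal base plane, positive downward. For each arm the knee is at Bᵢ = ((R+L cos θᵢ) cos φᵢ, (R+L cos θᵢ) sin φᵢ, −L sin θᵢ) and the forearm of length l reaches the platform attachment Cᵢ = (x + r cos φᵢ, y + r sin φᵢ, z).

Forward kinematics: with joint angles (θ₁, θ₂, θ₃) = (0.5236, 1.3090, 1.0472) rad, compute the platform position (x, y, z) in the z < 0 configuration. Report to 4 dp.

(0.1311, -0.0492, -0.5582)

arm 1 at φ=0.0°: (R−r)+L cos θ1 = 0.2499;  centre 1 = (0.2499, 0.0000, -0.0750)
φ2=120.0°: virtual centre (-0.0794, 0.1375, -0.1449), radius l
φ3=240.0°: virtual centre (-0.0975, -0.1689, -0.1299), radius l
subtract pairs → two planes through P
[-0.6586 0.2751 -0.1398]·P = -0.0219;  [-0.6948 -0.3377 -0.1098]·P = -0.0132
det = 0.4136;  x = 0.0266+-0.1872z,  y = -0.0157+0.0600z
into |P−centre ₁|² = l²: 1.0386z² + 0.2317z + -0.1943 = 0;  Δ = 0.8608;  z = -0.5582 or 0.3351 → z<0 root = -0.5582
x = 0.1311, y = -0.0492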